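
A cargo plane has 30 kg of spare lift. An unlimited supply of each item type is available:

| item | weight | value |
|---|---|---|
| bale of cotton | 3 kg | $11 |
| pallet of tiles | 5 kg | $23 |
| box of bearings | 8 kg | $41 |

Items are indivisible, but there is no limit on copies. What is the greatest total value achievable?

Best value-per-unit is box of bearings at 41/8; filling with it alone gives 3×41 = 123.
Optimal mix: 1×pallet of tiles + 3×box of bearings → weight 29, value 146.

$146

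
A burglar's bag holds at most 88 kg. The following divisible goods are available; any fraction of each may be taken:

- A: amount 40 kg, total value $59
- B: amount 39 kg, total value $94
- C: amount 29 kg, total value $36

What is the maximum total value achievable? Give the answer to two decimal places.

164.17

Take in order of value per unit:
- B (94/39 per unit): all 39 → value 94, running total 94.00
- A (59/40 per unit): all 40 → value 59, running total 153.00
- C (36/29 per unit): 9 of 29 → value 9×36/29 = 11.1724, running total 164.17
Total 164.17.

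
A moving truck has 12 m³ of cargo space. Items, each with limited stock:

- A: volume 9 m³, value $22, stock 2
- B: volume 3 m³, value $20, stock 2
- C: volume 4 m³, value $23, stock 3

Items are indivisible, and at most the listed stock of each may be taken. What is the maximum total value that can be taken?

Top feasible selections:
- 3×C: volume 12, value 69
- 1×B + 2×C: volume 11, value 66
- 2×B + 1×C: volume 10, value 63
- 2×C: volume 8, value 46
Best: $69.

$69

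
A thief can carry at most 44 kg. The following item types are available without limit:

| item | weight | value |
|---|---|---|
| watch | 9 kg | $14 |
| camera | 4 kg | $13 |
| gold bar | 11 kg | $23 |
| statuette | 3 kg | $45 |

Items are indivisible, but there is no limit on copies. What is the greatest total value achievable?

$630

Best value-per-unit is statuette at 45/3, and filling with it alone uses weight 14×3=42. No mix of the others beats 14×45 = 630.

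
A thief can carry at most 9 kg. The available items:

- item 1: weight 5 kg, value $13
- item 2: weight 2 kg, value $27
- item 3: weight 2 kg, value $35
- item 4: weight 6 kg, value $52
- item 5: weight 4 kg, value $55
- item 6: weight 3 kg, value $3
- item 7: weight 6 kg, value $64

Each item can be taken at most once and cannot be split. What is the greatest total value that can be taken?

$117

Check high-value combinations within 9 kg:
- item 2+item 3+item 5: weight 2+2+4=8, value 27+35+55=117
- item 3+item 7: weight 2+6=8, value 35+64=99
- item 3+item 5+item 6: weight 2+4+3=9, value 35+55+3=93
Best: $117.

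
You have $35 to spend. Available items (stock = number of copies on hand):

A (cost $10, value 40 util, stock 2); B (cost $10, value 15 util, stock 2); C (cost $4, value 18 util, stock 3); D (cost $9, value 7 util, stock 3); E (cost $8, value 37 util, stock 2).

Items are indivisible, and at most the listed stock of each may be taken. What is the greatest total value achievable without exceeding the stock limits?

150 util

Top feasible selections:
- 1×A + 2×C + 2×E: cost 34, value 150
- 2×A + 1×C + 1×E: cost 32, value 135
- 2×A + 3×C: cost 32, value 134
- 1×A + 1×C + 2×E: cost 30, value 132
Best: 150 util.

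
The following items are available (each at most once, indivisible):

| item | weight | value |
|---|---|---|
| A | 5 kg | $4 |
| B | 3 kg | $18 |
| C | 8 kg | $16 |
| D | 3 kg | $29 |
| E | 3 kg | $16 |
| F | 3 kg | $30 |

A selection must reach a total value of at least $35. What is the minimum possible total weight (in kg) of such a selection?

Subsets with value ≥ 35, sorted by total weight:
- D+F: weight 6, value 59
- B+F: weight 6, value 48
- B+D: weight 6, value 47
Minimum weight: 6 kg.

6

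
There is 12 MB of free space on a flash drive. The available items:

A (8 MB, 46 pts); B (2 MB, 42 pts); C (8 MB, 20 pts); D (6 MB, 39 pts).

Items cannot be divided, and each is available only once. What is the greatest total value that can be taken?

88 pts

Check high-value combinations within 12 MB:
- A+B: size 8+2=10, value 46+42=88
- B+D: size 2+6=8, value 42+39=81
- B+C: size 2+8=10, value 42+20=62
- A: size 8, value 46
Best: 88 pts.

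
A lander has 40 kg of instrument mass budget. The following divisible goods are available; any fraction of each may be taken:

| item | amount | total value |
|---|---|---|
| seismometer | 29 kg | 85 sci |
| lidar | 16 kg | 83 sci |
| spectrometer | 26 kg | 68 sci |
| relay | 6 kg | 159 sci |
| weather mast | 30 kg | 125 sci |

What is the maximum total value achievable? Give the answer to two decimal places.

Take in order of value per unit:
- relay (159/6 per unit): all 6 → value 159, running total 159.00
- lidar (83/16 per unit): all 16 → value 83, running total 242.00
- weather mast (125/30 per unit): 18 of 30 → value 18×125/30 = 75.0000, running total 317.00
Total 317.00.

317.00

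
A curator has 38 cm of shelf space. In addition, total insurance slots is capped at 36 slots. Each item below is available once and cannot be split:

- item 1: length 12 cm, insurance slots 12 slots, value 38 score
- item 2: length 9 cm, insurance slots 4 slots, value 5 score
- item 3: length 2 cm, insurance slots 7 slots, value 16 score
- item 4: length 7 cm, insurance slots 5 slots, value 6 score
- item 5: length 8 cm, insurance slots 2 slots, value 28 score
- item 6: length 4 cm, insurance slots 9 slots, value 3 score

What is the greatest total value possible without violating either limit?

Feasible sets respecting both limits:
- item 1+item 2+item 3+item 4+item 5: length 38, insurance slots 30, value 93
- item 1+item 3+item 4+item 5+item 6: length 33, insurance slots 35, value 91
- item 1+item 2+item 3+item 5+item 6: length 35, insurance slots 34, value 90
Best: 93 score.

93 score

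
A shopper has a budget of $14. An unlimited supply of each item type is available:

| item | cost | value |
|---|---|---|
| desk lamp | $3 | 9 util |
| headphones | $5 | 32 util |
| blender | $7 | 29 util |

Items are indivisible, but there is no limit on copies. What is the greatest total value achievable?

Best value-per-unit is headphones at 32/5; filling with it alone gives 2×32 = 64.
Optimal mix: 1×desk lamp + 2×headphones → cost 13, value 73.

73 util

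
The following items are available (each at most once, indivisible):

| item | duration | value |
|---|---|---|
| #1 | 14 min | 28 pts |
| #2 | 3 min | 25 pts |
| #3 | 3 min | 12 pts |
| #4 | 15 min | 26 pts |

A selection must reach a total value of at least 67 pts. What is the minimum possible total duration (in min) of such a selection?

32

Subsets with value ≥ 67, sorted by total duration:
- #1+#2+#4: duration 32, value 79
- #1+#2+#3+#4: duration 35, value 91
Minimum duration: 32 min.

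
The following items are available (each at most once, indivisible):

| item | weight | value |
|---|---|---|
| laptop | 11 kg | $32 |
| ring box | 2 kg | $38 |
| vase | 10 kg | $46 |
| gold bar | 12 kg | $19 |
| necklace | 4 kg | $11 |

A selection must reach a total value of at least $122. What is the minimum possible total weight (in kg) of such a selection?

Subsets with value ≥ 122, sorted by total weight:
- laptop+ring box+vase+necklace: weight 27, value 127
- laptop+ring box+vase+gold bar: weight 35, value 135
Minimum weight: 27 kg.

27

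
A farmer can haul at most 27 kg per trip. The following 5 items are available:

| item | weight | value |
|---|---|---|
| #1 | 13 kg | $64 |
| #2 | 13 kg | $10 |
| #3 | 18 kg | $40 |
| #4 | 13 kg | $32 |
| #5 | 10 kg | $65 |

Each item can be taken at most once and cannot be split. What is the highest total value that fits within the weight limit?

This is a 0/1 knapsack; check combinations near the capacity.
- #1+#5: weight 13+10=23, value 64+65=129
- #4+#5: weight 13+10=23, value 32+65=97
- #1+#4: weight 13+13=26, value 64+32=96
- #2+#5: weight 13+10=23, value 10+65=75
Best: $129.

$129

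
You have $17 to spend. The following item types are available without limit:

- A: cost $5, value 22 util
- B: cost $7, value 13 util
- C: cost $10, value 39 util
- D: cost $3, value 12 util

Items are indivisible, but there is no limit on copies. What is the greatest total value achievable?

Best value-per-unit is A at 22/5; filling with it alone gives 3×22 = 66.
Optimal mix: 1×A + 4×D → cost 17, value 70.

70 util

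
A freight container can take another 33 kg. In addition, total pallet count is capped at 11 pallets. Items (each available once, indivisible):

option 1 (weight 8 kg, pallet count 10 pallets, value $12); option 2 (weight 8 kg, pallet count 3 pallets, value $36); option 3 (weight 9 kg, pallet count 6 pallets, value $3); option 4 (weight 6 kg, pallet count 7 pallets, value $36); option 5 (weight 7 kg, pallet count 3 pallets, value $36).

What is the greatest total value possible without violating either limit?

Feasible sets respecting both limits:
- option 2+option 4: weight 14, pallet count 10, value 72
- option 2+option 5: weight 15, pallet count 6, value 72
- option 4+option 5: weight 13, pallet count 10, value 72
- option 2+option 3: weight 17, pallet count 9, value 39
Best: $72.

$72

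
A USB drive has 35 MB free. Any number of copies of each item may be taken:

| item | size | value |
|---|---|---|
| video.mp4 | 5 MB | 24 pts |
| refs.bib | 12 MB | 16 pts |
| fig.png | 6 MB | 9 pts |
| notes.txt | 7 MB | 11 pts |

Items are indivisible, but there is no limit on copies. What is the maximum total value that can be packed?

Best value-per-unit is video.mp4 at 24/5, and filling with it alone uses size 7×5=35. No mix of the others beats 7×24 = 168.

168 pts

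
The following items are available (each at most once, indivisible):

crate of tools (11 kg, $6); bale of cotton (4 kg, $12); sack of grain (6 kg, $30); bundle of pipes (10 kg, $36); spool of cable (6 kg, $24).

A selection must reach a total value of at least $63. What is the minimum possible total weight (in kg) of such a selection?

16

Subsets with value ≥ 63, sorted by total weight:
- sack of grain+bundle of pipes: weight 16, value 66
- bale of cotton+sack of grain+spool of cable: weight 16, value 66
Minimum weight: 16 kg.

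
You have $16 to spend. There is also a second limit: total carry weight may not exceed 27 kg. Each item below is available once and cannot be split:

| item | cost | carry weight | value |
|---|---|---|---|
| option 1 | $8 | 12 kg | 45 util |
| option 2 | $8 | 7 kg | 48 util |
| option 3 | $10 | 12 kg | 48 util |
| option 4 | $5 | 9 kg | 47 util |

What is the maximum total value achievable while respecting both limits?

95 util

Feasible sets respecting both limits:
- option 2+option 4: cost 13, carry weight 16, value 95
- option 3+option 4: cost 15, carry weight 21, value 95
- option 1+option 2: cost 16, carry weight 19, value 93
Best: 95 util.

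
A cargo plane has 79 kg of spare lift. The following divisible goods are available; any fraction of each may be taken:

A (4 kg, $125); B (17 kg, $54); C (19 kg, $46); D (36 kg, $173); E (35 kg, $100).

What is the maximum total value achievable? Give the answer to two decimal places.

414.86

Take in order of value per unit:
- A (125/4 per unit): all 4 → value 125, running total 125.00
- D (173/36 per unit): all 36 → value 173, running total 298.00
- B (54/17 per unit): all 17 → value 54, running total 352.00
- E (100/35 per unit): 22 of 35 → value 22×100/35 = 62.8571, running total 414.86
Total 414.86.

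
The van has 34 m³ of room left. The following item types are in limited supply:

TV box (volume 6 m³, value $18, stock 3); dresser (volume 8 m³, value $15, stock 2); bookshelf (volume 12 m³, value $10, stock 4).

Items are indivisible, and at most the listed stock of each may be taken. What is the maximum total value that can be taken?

Best selections within volume 34 and stock limits:
- 3×TV box + 2×dresser: volume 34, value 84
- 3×TV box + 1×dresser: volume 26, value 69
Best: $84.

$84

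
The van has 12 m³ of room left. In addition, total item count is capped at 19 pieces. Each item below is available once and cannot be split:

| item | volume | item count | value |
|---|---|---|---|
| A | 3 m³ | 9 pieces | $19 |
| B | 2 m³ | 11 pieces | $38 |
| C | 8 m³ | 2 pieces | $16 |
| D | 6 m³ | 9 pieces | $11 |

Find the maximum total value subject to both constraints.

$54

Feasible sets respecting both limits:
- B+C: volume 10, item count 13, value 54
- B: volume 2, item count 11, value 38
- A+C: volume 11, item count 11, value 35
Best: $54.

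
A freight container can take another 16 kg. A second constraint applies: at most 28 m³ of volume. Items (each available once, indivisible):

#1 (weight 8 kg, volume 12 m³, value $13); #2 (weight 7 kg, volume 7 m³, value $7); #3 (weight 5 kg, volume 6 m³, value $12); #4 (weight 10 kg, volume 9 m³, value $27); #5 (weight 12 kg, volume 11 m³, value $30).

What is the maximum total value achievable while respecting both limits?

Feasible sets respecting both limits:
- #3+#4: weight 15, volume 15, value 39
- #5: weight 12, volume 11, value 30
- #4: weight 10, volume 9, value 27
- #1+#3: weight 13, volume 18, value 25
Best: $39.

$39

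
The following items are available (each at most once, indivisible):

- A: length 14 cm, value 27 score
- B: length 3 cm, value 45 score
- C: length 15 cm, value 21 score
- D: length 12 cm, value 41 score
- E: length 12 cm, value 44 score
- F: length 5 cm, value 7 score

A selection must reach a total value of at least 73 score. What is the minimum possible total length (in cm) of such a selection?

Subsets with value ≥ 73, sorted by total length:
- B+E: length 15, value 89
- B+D: length 15, value 86
Minimum length: 15 cm.

15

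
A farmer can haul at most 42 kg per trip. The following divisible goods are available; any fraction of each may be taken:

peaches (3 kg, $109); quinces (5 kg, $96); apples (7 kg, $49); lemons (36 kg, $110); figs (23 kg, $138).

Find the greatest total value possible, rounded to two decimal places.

404.22

Take in order of value per unit:
- peaches (109/3 per unit): all 3 → value 109, running total 109.00
- quinces (96/5 per unit): all 5 → value 96, running total 205.00
- apples (49/7 per unit): all 7 → value 49, running total 254.00
- figs (138/23 per unit): all 23 → value 138, running total 392.00
- lemons (110/36 per unit): 4 of 36 → value 4×110/36 = 12.2222, running total 404.22
Total 404.22.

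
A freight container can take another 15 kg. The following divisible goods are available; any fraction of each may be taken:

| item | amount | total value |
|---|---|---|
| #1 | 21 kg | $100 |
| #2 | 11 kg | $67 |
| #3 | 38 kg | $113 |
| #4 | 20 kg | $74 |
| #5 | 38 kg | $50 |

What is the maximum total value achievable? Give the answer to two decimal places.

Take in order of value per unit:
- #2 (67/11 per unit): all 11 → value 67, running total 67.00
- #1 (100/21 per unit): 4 of 21 → value 4×100/21 = 19.0476, running total 86.05
Total 86.05.

86.05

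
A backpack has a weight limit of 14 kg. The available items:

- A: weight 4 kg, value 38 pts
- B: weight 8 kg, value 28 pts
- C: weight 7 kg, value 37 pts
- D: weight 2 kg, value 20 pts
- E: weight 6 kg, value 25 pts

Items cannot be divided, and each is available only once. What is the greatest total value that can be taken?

Check high-value combinations within 14 kg:
- A+C+D: weight 4+7+2=13, value 38+37+20=95
- A+B+D: weight 4+8+2=14, value 38+28+20=86
- A+D+E: weight 4+2+6=12, value 38+20+25=83
- A+C: weight 4+7=11, value 38+37=75
Best: 95 pts.

95 pts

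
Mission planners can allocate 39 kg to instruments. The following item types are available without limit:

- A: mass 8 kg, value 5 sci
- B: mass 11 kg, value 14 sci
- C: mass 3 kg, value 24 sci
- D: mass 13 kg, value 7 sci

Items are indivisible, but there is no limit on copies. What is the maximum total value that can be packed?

312 sci

Best value-per-unit is C at 24/3, and filling with it alone uses mass 13×3=39. No mix of the others beats 13×24 = 312.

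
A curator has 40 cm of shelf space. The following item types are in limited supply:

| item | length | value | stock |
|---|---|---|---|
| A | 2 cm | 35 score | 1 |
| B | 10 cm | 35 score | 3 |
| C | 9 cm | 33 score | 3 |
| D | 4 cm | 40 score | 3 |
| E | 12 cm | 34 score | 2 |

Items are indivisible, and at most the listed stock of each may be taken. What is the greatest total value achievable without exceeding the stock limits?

225 score

Best selections within length 40 and stock limits:
- 1×A + 2×B + 3×D: length 34, value 225
- 1×A + 1×B + 3×D + 1×E: length 36, value 224
- 1×A + 1×B + 1×C + 3×D: length 33, value 223
Best: 225 score.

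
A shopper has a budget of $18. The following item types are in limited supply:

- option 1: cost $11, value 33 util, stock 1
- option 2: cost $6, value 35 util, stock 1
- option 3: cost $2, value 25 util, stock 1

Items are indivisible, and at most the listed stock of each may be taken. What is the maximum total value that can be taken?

Top feasible selections:
- 1×option 1 + 1×option 2: cost 17, value 68
- 1×option 2 + 1×option 3: cost 8, value 60
Best: 68 util.

68 util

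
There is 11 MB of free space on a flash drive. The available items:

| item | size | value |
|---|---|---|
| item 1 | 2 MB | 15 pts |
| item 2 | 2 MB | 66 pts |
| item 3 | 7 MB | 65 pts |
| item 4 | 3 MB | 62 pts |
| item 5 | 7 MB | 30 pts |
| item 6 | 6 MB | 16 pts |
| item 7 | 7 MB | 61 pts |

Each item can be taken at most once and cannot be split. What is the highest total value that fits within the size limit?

Check high-value combinations within 11 MB:
- item 1+item 2+item 3: size 2+2+7=11, value 15+66+65=146
- item 2+item 4+item 6: size 2+3+6=11, value 66+62+16=144
- item 1+item 2+item 4: size 2+2+3=7, value 15+66+62=143
- item 1+item 2+item 7: size 2+2+7=11, value 15+66+61=142
- item 2+item 3: size 2+7=9, value 66+65=131
Best: 146 pts.

146 pts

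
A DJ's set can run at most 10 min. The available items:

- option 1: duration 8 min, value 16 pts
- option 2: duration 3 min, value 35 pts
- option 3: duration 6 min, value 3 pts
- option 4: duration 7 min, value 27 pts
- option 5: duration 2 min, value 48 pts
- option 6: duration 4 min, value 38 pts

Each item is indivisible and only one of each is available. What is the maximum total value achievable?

121 pts

This is a 0/1 knapsack; check combinations near the capacity.
- option 2+option 5+option 6: duration 3+2+4=9, value 35+48+38=121
- option 5+option 6: duration 2+4=6, value 48+38=86
- option 2+option 5: duration 3+2=5, value 35+48=83
- option 4+option 5: duration 7+2=9, value 27+48=75
- option 2+option 6: duration 3+4=7, value 35+38=73
Best: 121 pts.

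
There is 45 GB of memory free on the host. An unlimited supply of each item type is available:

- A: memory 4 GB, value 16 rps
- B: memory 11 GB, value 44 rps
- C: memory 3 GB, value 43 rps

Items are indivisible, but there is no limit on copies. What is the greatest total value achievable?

Best value-per-unit is C at 43/3, and filling with it alone uses memory 15×3=45. No mix of the others beats 15×43 = 645.

645 rps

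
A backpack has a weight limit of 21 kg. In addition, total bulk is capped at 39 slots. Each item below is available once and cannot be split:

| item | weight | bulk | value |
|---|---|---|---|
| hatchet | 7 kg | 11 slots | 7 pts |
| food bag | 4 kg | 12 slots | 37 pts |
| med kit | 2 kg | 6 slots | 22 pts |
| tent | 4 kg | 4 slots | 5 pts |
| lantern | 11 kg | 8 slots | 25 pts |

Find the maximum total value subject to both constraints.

Feasible sets respecting both limits:
- food bag+med kit+tent+lantern: weight 21, bulk 30, value 89
- food bag+med kit+lantern: weight 17, bulk 26, value 84
- hatchet+food bag+med kit+tent: weight 17, bulk 33, value 71
Best: 89 pts.

89 pts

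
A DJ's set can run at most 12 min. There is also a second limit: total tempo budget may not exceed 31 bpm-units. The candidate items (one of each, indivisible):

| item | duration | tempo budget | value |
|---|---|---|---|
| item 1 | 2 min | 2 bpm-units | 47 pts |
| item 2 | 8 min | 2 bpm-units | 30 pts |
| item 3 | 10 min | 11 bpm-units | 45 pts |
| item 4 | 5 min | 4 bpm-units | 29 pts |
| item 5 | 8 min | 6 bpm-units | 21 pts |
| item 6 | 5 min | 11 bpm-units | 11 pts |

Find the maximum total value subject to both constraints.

Feasible sets respecting both limits:
- item 1+item 3: duration 12, tempo budget 13, value 92
- item 1+item 4+item 6: duration 12, tempo budget 17, value 87
- item 1+item 2: duration 10, tempo budget 4, value 77
Best: 92 pts.

92 pts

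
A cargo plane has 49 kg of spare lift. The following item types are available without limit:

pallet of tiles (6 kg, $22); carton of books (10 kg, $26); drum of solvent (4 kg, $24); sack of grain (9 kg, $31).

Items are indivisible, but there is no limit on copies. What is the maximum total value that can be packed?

Best value-per-unit is drum of solvent at 24/4, and filling with it alone uses weight 12×4=48. No mix of the others beats 12×24 = 288.

$288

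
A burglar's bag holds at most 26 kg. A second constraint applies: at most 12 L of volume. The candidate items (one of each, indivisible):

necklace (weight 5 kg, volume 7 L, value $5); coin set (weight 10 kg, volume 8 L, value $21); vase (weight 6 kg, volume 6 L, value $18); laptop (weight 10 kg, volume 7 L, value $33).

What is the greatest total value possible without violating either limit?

Feasible sets respecting both limits:
- laptop: weight 10, volume 7, value 33
- coin set: weight 10, volume 8, value 21
- vase: weight 6, volume 6, value 18
- necklace: weight 5, volume 7, value 5
Best: $33.

$33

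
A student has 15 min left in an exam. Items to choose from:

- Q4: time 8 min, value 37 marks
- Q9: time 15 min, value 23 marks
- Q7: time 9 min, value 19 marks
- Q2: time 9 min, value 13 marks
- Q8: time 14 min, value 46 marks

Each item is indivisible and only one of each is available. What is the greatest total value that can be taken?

This is a 0/1 knapsack; check combinations near the capacity.
- Q8: time 14, value 46
- Q4: time 8, value 37
- Q9: time 15, value 23
- Q7: time 9, value 19
Best: 46 marks.

46 marks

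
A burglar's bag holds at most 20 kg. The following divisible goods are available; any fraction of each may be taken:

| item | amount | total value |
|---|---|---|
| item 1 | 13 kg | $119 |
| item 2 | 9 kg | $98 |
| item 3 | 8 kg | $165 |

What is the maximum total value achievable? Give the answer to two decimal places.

Take in order of value per unit:
- item 3 (165/8 per unit): all 8 → value 165, running total 165.00
- item 2 (98/9 per unit): all 9 → value 98, running total 263.00
- item 1 (119/13 per unit): 3 of 13 → value 3×119/13 = 27.4615, running total 290.46
Total 290.46.

290.46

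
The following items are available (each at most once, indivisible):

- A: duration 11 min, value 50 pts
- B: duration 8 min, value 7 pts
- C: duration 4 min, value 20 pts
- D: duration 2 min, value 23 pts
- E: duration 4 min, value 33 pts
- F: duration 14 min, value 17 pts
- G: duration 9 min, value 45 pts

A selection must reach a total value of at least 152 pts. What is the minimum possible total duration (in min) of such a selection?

Subsets with value ≥ 152, sorted by total duration:
- A+C+D+E+G: duration 30, value 171
- A+B+D+E+G: duration 34, value 158
Minimum duration: 30 min.

30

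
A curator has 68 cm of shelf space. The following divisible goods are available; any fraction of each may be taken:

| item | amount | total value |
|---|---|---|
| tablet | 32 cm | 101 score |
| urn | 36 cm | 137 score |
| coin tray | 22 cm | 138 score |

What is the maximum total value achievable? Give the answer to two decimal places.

Take in order of value per unit:
- coin tray (138/22 per unit): all 22 → value 138, running total 138.00
- urn (137/36 per unit): all 36 → value 137, running total 275.00
- tablet (101/32 per unit): 10 of 32 → value 10×101/32 = 31.5625, running total 306.56
Total 306.56.

306.56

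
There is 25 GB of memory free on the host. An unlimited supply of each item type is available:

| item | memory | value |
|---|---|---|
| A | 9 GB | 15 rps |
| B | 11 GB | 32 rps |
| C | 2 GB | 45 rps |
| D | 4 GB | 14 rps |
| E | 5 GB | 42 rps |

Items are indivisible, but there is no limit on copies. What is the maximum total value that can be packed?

Best value-per-unit is C at 45/2, and filling with it alone uses memory 12×2=24. No mix of the others beats 12×45 = 540.

540 rps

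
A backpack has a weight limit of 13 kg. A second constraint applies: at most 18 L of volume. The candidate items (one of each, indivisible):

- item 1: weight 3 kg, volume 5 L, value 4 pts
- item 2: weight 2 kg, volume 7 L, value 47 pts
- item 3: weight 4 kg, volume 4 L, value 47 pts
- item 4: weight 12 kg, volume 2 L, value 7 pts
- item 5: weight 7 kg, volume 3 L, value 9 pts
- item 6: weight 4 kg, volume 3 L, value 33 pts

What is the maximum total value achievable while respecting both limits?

127 pts

Feasible sets respecting both limits:
- item 2+item 3+item 6: weight 10, volume 14, value 127
- item 2+item 3+item 5: weight 13, volume 14, value 103
- item 1+item 2+item 3: weight 9, volume 16, value 98
Best: 127 pts.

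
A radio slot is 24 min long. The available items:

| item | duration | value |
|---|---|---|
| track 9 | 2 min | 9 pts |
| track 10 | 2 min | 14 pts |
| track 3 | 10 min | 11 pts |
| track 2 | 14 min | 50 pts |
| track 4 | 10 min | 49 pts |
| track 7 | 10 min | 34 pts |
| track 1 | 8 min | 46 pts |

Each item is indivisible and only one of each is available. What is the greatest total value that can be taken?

Check high-value combinations within 24 min:
- track 9+track 10+track 4+track 1: duration 2+2+10+8=22, value 9+14+49+46=118
- track 10+track 2+track 1: duration 2+14+8=24, value 14+50+46=110
- track 10+track 4+track 1: duration 2+10+8=20, value 14+49+46=109
Best: 118 pts.

118 pts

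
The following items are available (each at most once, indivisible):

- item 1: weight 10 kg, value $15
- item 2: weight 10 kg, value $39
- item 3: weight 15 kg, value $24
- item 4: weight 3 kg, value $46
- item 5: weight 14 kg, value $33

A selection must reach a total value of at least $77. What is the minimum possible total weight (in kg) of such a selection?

Subsets with value ≥ 77, sorted by total weight:
- item 2+item 4: weight 13, value 85
- item 4+item 5: weight 17, value 79
- item 1+item 2+item 4: weight 23, value 100
- item 2+item 4+item 5: weight 27, value 118
Minimum weight: 13 kg.

13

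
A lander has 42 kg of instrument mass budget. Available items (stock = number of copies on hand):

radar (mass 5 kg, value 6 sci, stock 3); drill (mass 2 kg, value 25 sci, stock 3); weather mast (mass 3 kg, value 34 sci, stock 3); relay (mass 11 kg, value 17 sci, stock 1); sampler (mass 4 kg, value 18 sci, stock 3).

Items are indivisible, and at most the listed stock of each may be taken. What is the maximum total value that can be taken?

Best selections within mass 42 and stock limits:
- 3×radar + 3×drill + 3×weather mast + 3×sampler: mass 42, value 249
- 3×drill + 3×weather mast + 1×relay + 3×sampler: mass 38, value 248
- 2×radar + 3×drill + 3×weather mast + 3×sampler: mass 37, value 243
- 1×radar + 3×drill + 3×weather mast + 3×sampler: mass 32, value 237
Best: 249 sci.

249 sci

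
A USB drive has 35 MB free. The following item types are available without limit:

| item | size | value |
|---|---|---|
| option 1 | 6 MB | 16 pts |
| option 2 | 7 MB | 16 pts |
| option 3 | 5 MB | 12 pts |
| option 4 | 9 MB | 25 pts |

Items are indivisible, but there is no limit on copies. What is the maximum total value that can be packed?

Best value-per-unit is option 4 at 25/9; filling with it alone gives 3×25 = 75.
Optimal mix: 2×option 1 + 1×option 3 + 2×option 4 → size 35, value 94.

94 pts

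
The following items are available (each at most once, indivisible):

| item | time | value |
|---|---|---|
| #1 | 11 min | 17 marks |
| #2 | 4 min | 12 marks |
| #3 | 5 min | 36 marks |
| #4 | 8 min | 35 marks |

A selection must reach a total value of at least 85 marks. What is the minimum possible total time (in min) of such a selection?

24

Subsets with value ≥ 85, sorted by total time:
- #1+#3+#4: time 24, value 88
- #1+#2+#3+#4: time 28, value 100
Minimum time: 24 min.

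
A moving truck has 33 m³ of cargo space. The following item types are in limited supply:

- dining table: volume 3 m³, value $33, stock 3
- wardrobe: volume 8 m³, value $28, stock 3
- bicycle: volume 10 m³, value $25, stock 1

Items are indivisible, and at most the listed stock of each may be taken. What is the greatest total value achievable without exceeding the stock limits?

Top feasible selections:
- 3×dining table + 3×wardrobe: volume 33, value 183
- 3×dining table + 2×wardrobe: volume 25, value 155
Best: $183.

$183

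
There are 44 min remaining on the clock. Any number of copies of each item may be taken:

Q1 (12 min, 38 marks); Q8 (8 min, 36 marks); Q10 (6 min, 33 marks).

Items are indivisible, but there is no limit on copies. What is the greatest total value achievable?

Best value-per-unit is Q10 at 33/6; filling with it alone gives 7×33 = 231.
Optimal mix: 1×Q8 + 6×Q10 → time 44, value 234.

234 marks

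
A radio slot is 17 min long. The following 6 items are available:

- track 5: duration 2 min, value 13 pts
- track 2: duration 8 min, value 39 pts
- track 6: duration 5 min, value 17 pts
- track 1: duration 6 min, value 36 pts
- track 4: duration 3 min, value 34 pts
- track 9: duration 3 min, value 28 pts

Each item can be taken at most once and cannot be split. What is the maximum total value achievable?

Check high-value combinations within 17 min:
- track 6+track 1+track 4+track 9: duration 5+6+3+3=17, value 17+36+34+28=115
- track 5+track 2+track 4+track 9: duration 2+8+3+3=16, value 13+39+34+28=114
- track 5+track 1+track 4+track 9: duration 2+6+3+3=14, value 13+36+34+28=111
Best: 115 pts.

115 pts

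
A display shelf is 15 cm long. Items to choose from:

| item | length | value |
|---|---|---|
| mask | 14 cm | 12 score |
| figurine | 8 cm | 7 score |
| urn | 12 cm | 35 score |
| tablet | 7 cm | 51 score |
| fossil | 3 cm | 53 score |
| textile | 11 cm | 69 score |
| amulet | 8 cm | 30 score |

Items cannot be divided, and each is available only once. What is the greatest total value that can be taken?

122 score

Check high-value combinations within 15 cm:
- fossil+textile: length 3+11=14, value 53+69=122
- tablet+fossil: length 7+3=10, value 51+53=104
- urn+fossil: length 12+3=15, value 35+53=88
- fossil+amulet: length 3+8=11, value 53+30=83
Best: 122 score.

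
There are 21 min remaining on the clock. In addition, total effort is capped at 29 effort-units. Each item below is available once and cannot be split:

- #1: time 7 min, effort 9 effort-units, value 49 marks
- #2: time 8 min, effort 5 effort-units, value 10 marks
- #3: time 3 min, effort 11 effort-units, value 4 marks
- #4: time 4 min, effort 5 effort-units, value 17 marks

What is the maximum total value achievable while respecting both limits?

76 marks

Feasible sets respecting both limits:
- #1+#2+#4: time 19, effort 19, value 76
- #1+#3+#4: time 14, effort 25, value 70
- #1+#4: time 11, effort 14, value 66
- #1+#2+#3: time 18, effort 25, value 63
Best: 76 marks.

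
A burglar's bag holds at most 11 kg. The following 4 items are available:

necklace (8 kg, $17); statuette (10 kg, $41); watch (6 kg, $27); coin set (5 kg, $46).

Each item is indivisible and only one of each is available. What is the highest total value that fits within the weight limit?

Check high-value combinations within 11 kg:
- watch+coin set: weight 6+5=11, value 27+46=73
- coin set: weight 5, value 46
- statuette: weight 10, value 41
- watch: weight 6, value 27
- necklace: weight 8, value 17
Best: $73.

$73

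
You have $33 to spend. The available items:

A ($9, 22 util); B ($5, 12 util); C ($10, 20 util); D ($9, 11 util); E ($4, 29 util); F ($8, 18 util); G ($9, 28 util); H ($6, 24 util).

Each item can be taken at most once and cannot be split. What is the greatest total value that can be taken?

115 util

Check high-value combinations within $33:
- A+B+E+G+H: cost 9+5+4+9+6=33, value 22+12+29+28+24=115
- B+E+F+G+H: cost 5+4+8+9+6=32, value 12+29+18+28+24=111
- A+B+E+F+H: cost 9+5+4+8+6=32, value 22+12+29+18+24=105
- B+D+E+G+H: cost 5+9+4+9+6=33, value 12+11+29+28+24=104
- A+E+G+H: cost 9+4+9+6=28, value 22+29+28+24=103
Best: 115 util.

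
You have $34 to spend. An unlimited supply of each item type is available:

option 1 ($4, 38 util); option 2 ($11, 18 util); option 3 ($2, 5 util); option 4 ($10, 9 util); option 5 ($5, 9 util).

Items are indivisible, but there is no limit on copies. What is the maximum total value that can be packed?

Best value-per-unit is option 1 at 38/4; filling with it alone gives 8×38 = 304.
Optimal mix: 8×option 1 + 1×option 3 → cost 34, value 309.

309 util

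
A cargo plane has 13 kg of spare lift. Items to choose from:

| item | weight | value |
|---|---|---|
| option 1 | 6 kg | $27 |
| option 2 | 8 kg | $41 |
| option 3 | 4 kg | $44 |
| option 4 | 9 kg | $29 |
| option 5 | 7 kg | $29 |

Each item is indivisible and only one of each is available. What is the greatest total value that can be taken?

$85

Check high-value combinations within 13 kg:
- option 2+option 3: weight 8+4=12, value 41+44=85
- option 3+option 5: weight 4+7=11, value 44+29=73
- option 3+option 4: weight 4+9=13, value 44+29=73
- option 1+option 3: weight 6+4=10, value 27+44=71
Best: $85.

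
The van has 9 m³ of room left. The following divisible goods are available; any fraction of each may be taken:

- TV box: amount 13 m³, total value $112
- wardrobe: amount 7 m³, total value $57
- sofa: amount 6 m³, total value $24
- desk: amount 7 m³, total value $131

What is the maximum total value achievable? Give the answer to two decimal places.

148.23

Take in order of value per unit:
- desk (131/7 per unit): all 7 → value 131, running total 131.00
- TV box (112/13 per unit): 2 of 13 → value 2×112/13 = 17.2308, running total 148.23
Total 148.23.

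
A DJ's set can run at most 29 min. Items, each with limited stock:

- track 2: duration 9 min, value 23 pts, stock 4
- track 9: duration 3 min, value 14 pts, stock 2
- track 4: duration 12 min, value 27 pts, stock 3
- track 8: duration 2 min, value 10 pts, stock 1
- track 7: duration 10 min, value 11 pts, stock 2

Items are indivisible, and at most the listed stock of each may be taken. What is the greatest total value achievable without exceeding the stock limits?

Best selections within duration 29 and stock limits:
- 1×track 2 + 2×track 9 + 1×track 4 + 1×track 8: duration 29, value 88
- 2×track 2 + 2×track 9 + 1×track 8: duration 26, value 84
- 3×track 2 + 1×track 8: duration 29, value 79
- 1×track 2 + 2×track 9 + 1×track 4: duration 27, value 78
Best: 88 pts.

88 pts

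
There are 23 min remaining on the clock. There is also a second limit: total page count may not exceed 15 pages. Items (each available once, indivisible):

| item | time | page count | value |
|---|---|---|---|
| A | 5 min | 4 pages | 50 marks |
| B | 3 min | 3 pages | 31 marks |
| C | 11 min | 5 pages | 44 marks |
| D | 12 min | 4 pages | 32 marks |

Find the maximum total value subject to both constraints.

125 marks

Feasible sets respecting both limits:
- A+B+C: time 19, page count 12, value 125
- A+B+D: time 20, page count 11, value 113
- A+C: time 16, page count 9, value 94
- A+D: time 17, page count 8, value 82
Best: 125 marks.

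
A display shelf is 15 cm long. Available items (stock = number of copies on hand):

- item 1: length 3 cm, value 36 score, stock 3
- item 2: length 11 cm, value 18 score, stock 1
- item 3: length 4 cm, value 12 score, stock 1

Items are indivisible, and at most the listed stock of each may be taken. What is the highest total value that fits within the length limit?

Best selections within length 15 and stock limits:
- 3×item 1 + 1×item 3: length 13, value 120
- 3×item 1: length 9, value 108
- 2×item 1 + 1×item 3: length 10, value 84
Best: 120 score.

120 score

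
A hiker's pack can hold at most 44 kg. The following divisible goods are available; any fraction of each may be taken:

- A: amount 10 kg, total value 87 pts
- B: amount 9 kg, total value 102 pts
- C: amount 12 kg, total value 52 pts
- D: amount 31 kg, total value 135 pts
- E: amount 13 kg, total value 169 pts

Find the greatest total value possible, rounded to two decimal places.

410.26

Take in order of value per unit:
- E (169/13 per unit): all 13 → value 169, running total 169.00
- B (102/9 per unit): all 9 → value 102, running total 271.00
- A (87/10 per unit): all 10 → value 87, running total 358.00
- D (135/31 per unit): 12 of 31 → value 12×135/31 = 52.2581, running total 410.26
Total 410.26.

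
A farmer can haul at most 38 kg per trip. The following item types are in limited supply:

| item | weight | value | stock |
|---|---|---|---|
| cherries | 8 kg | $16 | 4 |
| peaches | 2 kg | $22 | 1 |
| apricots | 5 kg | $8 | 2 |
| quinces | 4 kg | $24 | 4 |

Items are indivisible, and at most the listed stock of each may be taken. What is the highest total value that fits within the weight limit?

Top feasible selections:
- 2×cherries + 1×peaches + 4×quinces: weight 34, value 150
- 1×cherries + 1×peaches + 2×apricots + 4×quinces: weight 36, value 150
- 1×cherries + 1×peaches + 1×apricots + 4×quinces: weight 31, value 142
- 3×cherries + 1×peaches + 3×quinces: weight 38, value 142
Best: $150.

$150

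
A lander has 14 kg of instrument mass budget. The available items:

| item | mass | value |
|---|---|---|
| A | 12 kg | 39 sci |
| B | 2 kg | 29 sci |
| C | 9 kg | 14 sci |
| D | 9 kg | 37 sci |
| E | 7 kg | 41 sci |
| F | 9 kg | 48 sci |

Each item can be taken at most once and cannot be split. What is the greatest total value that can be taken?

77 sci

Check high-value combinations within 14 kg:
- B+F: mass 2+9=11, value 29+48=77
- B+E: mass 2+7=9, value 29+41=70
- A+B: mass 12+2=14, value 39+29=68
Best: 77 sci.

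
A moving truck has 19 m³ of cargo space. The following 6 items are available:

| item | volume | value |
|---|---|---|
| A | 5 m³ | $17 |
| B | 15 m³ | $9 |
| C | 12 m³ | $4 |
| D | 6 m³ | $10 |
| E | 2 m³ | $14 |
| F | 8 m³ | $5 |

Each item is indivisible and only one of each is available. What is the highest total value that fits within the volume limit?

Check high-value combinations within 19 m³:
- A+D+E: volume 5+6+2=13, value 17+10+14=41
- A+E+F: volume 5+2+8=15, value 17+14+5=36
- A+C+E: volume 5+12+2=19, value 17+4+14=35
- A+D+F: volume 5+6+8=19, value 17+10+5=32
- A+E: volume 5+2=7, value 17+14=31
Best: $41.

$41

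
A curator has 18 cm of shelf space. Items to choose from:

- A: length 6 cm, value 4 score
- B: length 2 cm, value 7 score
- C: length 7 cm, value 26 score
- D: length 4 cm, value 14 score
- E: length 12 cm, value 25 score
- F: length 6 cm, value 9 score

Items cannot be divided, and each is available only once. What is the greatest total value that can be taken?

49 score

Check high-value combinations within 18 cm:
- C+D+F: length 7+4+6=17, value 26+14+9=49
- B+C+D: length 2+7+4=13, value 7+26+14=47
- B+D+E: length 2+4+12=18, value 7+14+25=46
Best: 49 score.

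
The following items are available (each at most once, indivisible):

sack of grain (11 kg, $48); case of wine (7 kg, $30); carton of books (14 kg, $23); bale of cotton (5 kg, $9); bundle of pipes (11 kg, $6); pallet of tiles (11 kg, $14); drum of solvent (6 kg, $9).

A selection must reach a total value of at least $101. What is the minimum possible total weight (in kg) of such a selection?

Subsets with value ≥ 101, sorted by total weight:
- sack of grain+case of wine+carton of books: weight 32, value 101
- sack of grain+case of wine+bale of cotton+pallet of tiles: weight 34, value 101
- sack of grain+case of wine+pallet of tiles+drum of solvent: weight 35, value 101
Minimum weight: 32 kg.

32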